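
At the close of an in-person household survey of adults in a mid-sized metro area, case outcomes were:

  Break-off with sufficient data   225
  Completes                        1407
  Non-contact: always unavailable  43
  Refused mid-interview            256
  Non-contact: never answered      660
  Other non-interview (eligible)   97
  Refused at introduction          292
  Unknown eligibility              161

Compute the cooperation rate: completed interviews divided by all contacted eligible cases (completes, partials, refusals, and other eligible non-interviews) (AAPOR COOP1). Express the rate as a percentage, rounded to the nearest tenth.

61.8%

Refusal or break-off = 292 + 256 = 548
No contact after all attempts = 660 + 43 = 703
Numerator → 1407
Denom → 1407 + 225 + 548 + 97 = 2277
COOP1 = 1407 / 2277 = 0.6179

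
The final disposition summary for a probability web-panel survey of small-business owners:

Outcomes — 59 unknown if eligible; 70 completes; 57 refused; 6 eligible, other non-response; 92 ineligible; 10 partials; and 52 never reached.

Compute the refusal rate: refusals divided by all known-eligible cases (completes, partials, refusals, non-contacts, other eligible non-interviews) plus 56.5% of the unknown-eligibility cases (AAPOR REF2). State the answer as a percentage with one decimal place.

Num: 57
Determined eligible: 70 + 10 + 57 + 52 + 6 = 195
Estimated eligible among unknowns: 0.5650 × 59 = 33.33
Base: 195 + 33.33 = 228.33
REF2 = 57 / 228.33 = 0.2496

25.0%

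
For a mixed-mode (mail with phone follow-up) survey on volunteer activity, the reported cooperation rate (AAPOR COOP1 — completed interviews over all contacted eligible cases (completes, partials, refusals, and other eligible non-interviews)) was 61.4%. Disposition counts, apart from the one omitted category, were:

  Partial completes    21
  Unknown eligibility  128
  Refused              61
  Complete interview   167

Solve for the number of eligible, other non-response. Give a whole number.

COOP1 = 167 / D = 0.614
D = 167 / 0.614 = 272.0
Remaining denominator categories sum to 249
eligible, other non-response = 272.0 − 249 ≈ 23

23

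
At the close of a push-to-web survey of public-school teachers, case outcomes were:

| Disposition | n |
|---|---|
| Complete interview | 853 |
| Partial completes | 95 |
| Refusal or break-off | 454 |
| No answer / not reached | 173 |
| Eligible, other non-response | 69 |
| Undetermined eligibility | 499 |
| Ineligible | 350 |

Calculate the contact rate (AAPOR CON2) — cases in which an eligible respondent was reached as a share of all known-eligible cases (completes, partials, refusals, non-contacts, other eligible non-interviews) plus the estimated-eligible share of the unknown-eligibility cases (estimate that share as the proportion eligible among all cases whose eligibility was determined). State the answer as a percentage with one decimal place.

71.6%

Top = 853 + 95 + 454 + 69 = 1471
Known eligible = 853 + 95 + 454 + 173 + 69 = 1644
e = 1644 / (1644 + 350) = 1644 / 1994 = 0.8245
e × U = 0.8245 × 499 = 411.43
Base = 1644 + 411.43 = 2055.43
CON2 = 1471 / 2055.43 = 0.7157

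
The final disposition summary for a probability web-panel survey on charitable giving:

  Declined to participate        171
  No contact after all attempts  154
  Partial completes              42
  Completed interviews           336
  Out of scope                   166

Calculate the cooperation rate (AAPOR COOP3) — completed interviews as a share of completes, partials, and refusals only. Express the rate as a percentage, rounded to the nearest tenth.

Num = 336
Denom = 336 + 42 + 171 = 549
COOP3 = 336 / 549 = 0.6120

61.2%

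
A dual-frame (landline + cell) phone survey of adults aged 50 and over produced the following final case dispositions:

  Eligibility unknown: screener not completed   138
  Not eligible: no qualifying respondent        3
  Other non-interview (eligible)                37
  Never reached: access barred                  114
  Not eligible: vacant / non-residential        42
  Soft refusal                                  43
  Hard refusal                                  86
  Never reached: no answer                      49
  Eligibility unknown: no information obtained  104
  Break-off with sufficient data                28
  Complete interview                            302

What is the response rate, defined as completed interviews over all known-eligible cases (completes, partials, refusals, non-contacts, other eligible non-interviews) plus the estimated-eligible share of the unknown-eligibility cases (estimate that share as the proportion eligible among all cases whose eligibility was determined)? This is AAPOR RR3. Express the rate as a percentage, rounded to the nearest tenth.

34.1%

Refused = 86 + 43 = 129
No contact after all attempts = 49 + 114 = 163
Undetermined eligibility = 138 + 104 = 242
Ineligible = 3 + 42 = 45
Num: 302
Eligible (known): 302 + 28 + 129 + 163 + 37 = 659
e = 659 / (659 + 45) = 659 / 704 = 0.9361
e × U: 0.9361 × 242 = 226.54
Denominator: 659 + 226.54 = 885.54
RR3 = 302 / 885.54 = 0.3410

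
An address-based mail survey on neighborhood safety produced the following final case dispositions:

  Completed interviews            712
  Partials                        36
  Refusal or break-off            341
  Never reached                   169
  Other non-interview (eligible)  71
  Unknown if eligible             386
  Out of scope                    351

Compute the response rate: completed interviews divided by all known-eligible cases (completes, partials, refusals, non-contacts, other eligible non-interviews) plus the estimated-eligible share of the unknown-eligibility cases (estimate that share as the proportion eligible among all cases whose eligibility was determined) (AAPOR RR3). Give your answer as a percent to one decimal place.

43.6%

Numerator → 712
Determined eligible → 712 + 36 + 341 + 169 + 71 = 1329
e = 1329 / (1329 + 351) = 1329 / 1680 = 0.7911
Estimated eligible among unknowns → 0.7911 × 386 = 305.36
Denominator → 1329 + 305.36 = 1634.36
RR3 = 712 / 1634.36 = 0.4356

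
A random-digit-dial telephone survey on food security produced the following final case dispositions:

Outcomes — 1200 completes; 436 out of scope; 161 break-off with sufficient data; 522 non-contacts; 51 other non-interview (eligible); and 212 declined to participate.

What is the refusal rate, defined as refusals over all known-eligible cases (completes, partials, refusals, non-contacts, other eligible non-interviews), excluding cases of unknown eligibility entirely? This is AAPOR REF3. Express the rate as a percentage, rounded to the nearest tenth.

9.9%

Numerator: 212
Denominator: 1200 + 161 + 212 + 522 + 51 = 2146
REF3 = 212 / 2146 = 0.0988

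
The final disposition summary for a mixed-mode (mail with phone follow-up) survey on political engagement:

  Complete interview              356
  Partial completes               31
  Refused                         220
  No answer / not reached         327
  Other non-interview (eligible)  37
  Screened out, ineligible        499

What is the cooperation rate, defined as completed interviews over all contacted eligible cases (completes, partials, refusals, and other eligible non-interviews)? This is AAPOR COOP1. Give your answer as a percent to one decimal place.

55.3%

Num = 356
Denom = 356 + 31 + 220 + 37 = 644
COOP1 = 356 / 644 = 0.5528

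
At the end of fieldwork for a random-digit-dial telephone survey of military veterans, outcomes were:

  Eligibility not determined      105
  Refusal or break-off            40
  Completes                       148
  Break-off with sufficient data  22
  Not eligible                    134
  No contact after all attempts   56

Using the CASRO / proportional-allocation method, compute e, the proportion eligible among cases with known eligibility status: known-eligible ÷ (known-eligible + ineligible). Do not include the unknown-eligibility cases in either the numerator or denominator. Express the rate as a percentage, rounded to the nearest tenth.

66.5%

Known eligible = 148 + 22 + 40 + 56 = 266
e = 266 / (266 + 134) = 266 / 400 = 0.6650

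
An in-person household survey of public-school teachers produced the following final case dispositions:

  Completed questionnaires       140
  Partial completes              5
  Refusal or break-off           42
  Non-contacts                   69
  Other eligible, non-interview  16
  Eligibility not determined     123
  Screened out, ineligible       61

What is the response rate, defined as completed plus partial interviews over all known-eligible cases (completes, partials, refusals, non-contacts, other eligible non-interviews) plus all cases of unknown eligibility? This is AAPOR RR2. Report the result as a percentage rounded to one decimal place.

36.7%

Numerator = 140 + 5 = 145
Base = 140 + 5 + 42 + 69 + 16 + 123 = 395
RR2 = 145 / 395 = 0.3671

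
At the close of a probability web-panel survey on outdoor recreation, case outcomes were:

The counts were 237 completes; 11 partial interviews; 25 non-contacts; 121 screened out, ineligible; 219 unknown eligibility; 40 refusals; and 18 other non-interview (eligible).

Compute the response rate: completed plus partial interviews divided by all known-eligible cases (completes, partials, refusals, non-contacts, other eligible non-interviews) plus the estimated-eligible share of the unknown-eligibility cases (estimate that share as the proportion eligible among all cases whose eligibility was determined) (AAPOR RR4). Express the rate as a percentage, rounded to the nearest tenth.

50.5%

Numerator → 237 + 11 = 248
Eligible (known) → 237 + 11 + 40 + 25 + 18 = 331
e = 331 / (331 + 121) = 331 / 452 = 0.7323
Estimated eligible among unknowns → 0.7323 × 219 = 160.37
Base → 331 + 160.37 = 491.37
RR4 = 248 / 491.37 = 0.5047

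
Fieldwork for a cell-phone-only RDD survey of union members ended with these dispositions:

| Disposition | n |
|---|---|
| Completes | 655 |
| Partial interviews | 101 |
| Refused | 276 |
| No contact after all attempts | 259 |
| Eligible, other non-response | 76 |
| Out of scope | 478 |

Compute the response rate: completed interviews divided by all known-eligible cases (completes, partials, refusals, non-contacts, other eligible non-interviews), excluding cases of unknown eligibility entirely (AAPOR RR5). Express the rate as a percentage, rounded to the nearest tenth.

47.9%

Num → 655
Denom → 655 + 101 + 276 + 259 + 76 = 1367
RR5 = 655 / 1367 = 0.4792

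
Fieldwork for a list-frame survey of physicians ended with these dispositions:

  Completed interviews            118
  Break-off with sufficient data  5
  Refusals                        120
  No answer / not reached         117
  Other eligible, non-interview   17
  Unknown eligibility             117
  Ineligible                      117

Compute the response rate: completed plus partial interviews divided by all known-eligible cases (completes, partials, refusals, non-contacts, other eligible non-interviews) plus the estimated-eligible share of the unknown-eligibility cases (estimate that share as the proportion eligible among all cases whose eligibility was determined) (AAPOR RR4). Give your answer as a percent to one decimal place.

26.4%

Num: 118 + 5 = 123
Known eligible: 118 + 5 + 120 + 117 + 17 = 377
e = 377 / (377 + 117) = 377 / 494 = 0.7632
Estimated eligible among unknowns: 0.7632 × 117 = 89.29
Denominator: 377 + 89.29 = 466.29
RR4 = 123 / 466.29 = 0.2638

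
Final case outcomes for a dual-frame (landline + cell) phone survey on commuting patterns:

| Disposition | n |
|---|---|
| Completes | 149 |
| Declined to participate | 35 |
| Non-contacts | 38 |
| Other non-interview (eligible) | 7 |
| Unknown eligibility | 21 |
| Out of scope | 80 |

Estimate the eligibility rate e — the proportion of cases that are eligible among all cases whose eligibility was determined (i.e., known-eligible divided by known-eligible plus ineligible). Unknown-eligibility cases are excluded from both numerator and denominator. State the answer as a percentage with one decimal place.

74.1%

Eligible (known) = 149 + 35 + 38 + 7 = 229
e = 229 / (229 + 80) = 229 / 309 = 0.7411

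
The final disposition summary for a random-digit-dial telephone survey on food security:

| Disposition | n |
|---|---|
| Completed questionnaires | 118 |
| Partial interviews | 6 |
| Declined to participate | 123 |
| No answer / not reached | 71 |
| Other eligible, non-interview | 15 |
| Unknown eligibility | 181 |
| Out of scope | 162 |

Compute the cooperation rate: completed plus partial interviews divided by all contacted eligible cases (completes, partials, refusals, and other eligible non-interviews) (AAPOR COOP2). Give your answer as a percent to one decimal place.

Numerator = 118 + 6 = 124
Denominator = 118 + 6 + 123 + 15 = 262
COOP2 = 124 / 262 = 0.4733

47.3%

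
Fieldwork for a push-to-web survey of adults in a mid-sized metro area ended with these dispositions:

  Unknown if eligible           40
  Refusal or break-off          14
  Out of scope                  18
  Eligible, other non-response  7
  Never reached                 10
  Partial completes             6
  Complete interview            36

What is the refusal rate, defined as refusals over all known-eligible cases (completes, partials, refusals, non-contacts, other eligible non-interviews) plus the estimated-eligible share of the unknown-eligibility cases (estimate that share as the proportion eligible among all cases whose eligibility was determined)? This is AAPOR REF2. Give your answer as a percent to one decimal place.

Top = 14
Determined eligible = 36 + 6 + 14 + 10 + 7 = 73
e = 73 / (73 + 18) = 73 / 91 = 0.8022
Estimated eligible among unknowns = 0.8022 × 40 = 32.09
Denom = 73 + 32.09 = 105.09
REF2 = 14 / 105.09 = 0.1332

13.3%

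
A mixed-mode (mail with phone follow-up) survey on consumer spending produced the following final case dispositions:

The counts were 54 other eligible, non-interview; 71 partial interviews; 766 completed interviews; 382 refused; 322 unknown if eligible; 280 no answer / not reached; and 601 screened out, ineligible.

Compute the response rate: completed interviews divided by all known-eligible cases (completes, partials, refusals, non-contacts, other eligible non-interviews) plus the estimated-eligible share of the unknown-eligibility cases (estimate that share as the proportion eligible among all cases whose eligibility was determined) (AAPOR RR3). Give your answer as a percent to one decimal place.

42.9%

Top → 766
Known eligible → 766 + 71 + 382 + 280 + 54 = 1553
e = 1553 / (1553 + 601) = 1553 / 2154 = 0.7210
e × U → 0.7210 × 322 = 232.16
Denominator → 1553 + 232.16 = 1785.16
RR3 = 766 / 1785.16 = 0.4291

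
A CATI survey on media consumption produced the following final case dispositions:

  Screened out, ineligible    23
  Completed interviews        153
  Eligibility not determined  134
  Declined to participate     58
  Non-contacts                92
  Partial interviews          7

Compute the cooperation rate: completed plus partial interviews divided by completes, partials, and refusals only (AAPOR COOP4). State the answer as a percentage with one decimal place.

Top: 153 + 7 = 160
Base: 153 + 7 + 58 = 218
COOP4 = 160 / 218 = 0.7339

73.4%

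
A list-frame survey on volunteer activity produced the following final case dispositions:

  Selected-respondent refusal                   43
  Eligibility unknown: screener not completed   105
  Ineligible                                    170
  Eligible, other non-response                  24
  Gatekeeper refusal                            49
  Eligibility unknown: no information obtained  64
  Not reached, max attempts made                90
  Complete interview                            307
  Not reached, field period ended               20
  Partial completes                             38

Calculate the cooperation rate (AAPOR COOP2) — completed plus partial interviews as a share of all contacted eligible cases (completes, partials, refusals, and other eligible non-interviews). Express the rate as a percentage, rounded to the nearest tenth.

Refusal or break-off = 49 + 43 = 92
Never reached = 20 + 90 = 110
Unknown if eligible = 105 + 64 = 169
Top: 307 + 38 = 345
Base: 307 + 38 + 92 + 24 = 461
COOP2 = 345 / 461 = 0.7484

74.8%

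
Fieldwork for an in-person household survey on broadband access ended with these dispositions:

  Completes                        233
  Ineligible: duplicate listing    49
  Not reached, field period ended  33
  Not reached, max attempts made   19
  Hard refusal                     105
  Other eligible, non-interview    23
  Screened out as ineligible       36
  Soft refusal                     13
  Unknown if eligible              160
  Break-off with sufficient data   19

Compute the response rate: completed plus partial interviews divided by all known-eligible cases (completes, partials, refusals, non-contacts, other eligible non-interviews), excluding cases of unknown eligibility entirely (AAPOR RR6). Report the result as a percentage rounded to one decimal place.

56.6%

Declined to participate = 105 + 13 = 118
No contact after all attempts = 33 + 19 = 52
Not eligible = 36 + 49 = 85
Num: 233 + 19 = 252
Denominator: 233 + 19 + 118 + 52 + 23 = 445
RR6 = 252 / 445 = 0.5663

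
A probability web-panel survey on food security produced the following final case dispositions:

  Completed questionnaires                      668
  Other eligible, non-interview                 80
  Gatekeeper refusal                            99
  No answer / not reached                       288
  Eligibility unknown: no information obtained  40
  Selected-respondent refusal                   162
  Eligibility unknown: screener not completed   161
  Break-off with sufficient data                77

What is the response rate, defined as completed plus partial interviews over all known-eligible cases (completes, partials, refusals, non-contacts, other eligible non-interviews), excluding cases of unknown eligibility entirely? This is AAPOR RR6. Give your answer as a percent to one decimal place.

54.2%

Refusal or break-off = 99 + 162 = 261
Unknown eligibility = 161 + 40 = 201
Top: 668 + 77 = 745
Denominator: 668 + 77 + 261 + 288 + 80 = 1374
RR6 = 745 / 1374 = 0.5422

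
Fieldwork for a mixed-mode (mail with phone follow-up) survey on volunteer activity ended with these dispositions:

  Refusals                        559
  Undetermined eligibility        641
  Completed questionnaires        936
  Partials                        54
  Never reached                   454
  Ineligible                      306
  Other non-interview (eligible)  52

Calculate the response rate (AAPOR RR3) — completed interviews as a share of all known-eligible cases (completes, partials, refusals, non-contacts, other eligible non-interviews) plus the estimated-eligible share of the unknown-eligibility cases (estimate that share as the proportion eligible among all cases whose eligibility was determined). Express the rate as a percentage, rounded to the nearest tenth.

Num: 936
Known eligible: 936 + 54 + 559 + 454 + 52 = 2055
e = 2055 / (2055 + 306) = 2055 / 2361 = 0.8704
e × U: 0.8704 × 641 = 557.93
Base: 2055 + 557.93 = 2612.93
RR3 = 936 / 2612.93 = 0.3582

35.8%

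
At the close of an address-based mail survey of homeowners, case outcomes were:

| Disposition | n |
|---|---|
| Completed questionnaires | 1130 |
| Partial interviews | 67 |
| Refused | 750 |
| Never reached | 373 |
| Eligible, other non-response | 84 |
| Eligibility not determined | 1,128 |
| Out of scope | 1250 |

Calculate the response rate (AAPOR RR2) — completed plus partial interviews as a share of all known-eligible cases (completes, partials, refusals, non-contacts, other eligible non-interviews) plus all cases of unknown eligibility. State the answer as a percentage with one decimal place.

33.9%

Numerator → 1130 + 67 = 1197
Denom → 1130 + 67 + 750 + 373 + 84 + 1128 = 3532
RR2 = 1197 / 3532 = 0.3389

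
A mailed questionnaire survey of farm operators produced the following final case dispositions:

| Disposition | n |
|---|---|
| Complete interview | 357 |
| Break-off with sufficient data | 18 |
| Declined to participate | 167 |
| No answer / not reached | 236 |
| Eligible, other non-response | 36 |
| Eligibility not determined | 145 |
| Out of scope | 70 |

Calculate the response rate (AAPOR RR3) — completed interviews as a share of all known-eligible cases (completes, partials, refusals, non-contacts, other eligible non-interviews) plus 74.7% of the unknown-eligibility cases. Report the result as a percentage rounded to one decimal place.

Num: 357
Eligible (known): 357 + 18 + 167 + 236 + 36 = 814
Estimated eligible among unknowns: 0.7470 × 145 = 108.31
Base: 814 + 108.31 = 922.31
RR3 = 357 / 922.31 = 0.3871

38.7%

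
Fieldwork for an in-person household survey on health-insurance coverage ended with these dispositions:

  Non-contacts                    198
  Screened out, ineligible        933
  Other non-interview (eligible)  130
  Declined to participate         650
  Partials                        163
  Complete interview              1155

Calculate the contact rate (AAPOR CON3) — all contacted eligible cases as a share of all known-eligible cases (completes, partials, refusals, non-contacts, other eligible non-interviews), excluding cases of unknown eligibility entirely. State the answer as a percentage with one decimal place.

91.4%

Numerator: 1155 + 163 + 650 + 130 = 2098
Base: 1155 + 163 + 650 + 198 + 130 = 2296
CON3 = 2098 / 2296 = 0.9138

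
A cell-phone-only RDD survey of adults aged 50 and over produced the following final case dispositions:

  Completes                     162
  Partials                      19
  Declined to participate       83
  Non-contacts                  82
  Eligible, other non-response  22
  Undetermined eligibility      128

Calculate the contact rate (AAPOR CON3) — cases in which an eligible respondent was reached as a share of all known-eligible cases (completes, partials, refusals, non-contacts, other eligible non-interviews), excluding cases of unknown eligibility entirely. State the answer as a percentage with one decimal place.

Num: 162 + 19 + 83 + 22 = 286
Base: 162 + 19 + 83 + 82 + 22 = 368
CON3 = 286 / 368 = 0.7772

77.7%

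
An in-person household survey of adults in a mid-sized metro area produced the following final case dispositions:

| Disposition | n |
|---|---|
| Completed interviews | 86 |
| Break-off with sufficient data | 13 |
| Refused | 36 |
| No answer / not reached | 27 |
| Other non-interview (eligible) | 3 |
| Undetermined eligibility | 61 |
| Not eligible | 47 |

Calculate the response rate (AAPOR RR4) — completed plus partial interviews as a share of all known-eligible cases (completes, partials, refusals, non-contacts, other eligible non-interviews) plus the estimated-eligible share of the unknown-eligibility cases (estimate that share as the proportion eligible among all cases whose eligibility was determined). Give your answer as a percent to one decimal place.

46.6%

Top = 86 + 13 = 99
Determined eligible = 86 + 13 + 36 + 27 + 3 = 165
e = 165 / (165 + 47) = 165 / 212 = 0.7783
Estimated eligible among unknowns = 0.7783 × 61 = 47.48
Denom = 165 + 47.48 = 212.48
RR4 = 99 / 212.48 = 0.4659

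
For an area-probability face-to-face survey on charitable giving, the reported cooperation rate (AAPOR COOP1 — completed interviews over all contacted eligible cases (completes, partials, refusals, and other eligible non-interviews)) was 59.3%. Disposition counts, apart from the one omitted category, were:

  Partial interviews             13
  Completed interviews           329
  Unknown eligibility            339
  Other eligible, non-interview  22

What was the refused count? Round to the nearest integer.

COOP1 = 329 / D = 0.593
D = 329 / 0.593 = 554.8
Other denominator terms total 364
refused = 554.8 − 364 ≈ 191

191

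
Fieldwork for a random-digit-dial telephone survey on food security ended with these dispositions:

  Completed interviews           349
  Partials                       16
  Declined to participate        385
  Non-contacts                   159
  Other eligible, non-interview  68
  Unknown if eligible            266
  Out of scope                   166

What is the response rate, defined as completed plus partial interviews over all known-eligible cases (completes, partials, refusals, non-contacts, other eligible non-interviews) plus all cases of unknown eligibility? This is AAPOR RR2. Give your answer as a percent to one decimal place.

Num = 349 + 16 = 365
Base = 349 + 16 + 385 + 159 + 68 + 266 = 1243
RR2 = 365 / 1243 = 0.2936

29.4%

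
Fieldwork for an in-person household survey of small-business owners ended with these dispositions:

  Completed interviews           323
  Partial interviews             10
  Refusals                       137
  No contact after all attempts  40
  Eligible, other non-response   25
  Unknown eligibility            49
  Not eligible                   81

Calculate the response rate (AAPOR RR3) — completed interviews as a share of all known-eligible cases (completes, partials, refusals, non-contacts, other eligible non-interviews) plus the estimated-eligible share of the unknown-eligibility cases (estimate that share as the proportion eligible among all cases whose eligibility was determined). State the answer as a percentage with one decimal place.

55.9%

Top → 323
Known eligible → 323 + 10 + 137 + 40 + 25 = 535
e = 535 / (535 + 81) = 535 / 616 = 0.8685
Estimated eligible among unknowns → 0.8685 × 49 = 42.56
Denominator → 535 + 42.56 = 577.56
RR3 = 323 / 577.56 = 0.5592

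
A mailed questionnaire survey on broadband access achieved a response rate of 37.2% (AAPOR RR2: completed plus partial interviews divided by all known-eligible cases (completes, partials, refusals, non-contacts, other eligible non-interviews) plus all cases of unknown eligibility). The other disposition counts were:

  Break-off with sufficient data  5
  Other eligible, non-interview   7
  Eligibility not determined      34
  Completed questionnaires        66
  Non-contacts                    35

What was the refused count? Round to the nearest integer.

44

Top: 66 + 5 = 71
RR2 = 71 / D = 0.372
D = 71 / 0.372 = 190.9
Other denominator terms total 147
refused = 190.9 − 147 ≈ 44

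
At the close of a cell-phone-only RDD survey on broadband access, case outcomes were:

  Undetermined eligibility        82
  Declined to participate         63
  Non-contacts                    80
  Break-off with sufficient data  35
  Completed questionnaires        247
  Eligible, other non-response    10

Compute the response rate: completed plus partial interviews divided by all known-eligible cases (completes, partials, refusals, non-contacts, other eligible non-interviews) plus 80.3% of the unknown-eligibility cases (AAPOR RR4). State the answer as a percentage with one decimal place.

Top = 247 + 35 = 282
Determined eligible = 247 + 35 + 63 + 80 + 10 = 435
Eligible share of unknowns = 0.8030 × 82 = 65.85
Base = 435 + 65.85 = 500.85
RR4 = 282 / 500.85 = 0.5630

56.3%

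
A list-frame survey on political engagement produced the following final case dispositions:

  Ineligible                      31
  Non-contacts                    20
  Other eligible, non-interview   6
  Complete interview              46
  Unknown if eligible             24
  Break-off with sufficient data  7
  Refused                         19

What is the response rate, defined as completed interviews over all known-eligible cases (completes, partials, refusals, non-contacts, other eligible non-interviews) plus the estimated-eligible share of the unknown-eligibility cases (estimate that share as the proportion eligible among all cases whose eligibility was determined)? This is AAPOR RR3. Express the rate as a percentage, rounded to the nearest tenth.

39.6%

Numerator = 46
Eligible (known) = 46 + 7 + 19 + 20 + 6 = 98
e = 98 / (98 + 31) = 98 / 129 = 0.7597
Estimated eligible among unknowns = 0.7597 × 24 = 18.23
Base = 98 + 18.23 = 116.23
RR3 = 46 / 116.23 = 0.3958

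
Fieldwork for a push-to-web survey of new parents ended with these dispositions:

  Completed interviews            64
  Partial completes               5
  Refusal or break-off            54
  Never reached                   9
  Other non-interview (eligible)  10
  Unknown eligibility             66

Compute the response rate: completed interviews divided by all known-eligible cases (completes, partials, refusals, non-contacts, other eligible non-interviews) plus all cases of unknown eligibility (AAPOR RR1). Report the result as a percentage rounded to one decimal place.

Numerator = 64
Denominator = 64 + 5 + 54 + 9 + 10 + 66 = 208
RR1 = 64 / 208 = 0.3077

30.8%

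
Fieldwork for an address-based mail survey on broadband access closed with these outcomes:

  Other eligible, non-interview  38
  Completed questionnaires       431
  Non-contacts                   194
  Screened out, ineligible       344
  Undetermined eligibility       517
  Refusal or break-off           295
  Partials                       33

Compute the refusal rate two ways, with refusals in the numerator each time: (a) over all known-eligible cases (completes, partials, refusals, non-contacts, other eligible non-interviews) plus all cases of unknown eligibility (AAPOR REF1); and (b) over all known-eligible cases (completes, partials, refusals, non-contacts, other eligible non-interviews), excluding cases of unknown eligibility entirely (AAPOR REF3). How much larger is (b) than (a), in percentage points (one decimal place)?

Num = 295
Denom = 431 + 33 + 295 + 194 + 38 + 517 = 1508
REF1 = 295 / 1508 = 0.1956
Denom = 431 + 33 + 295 + 194 + 38 = 991
REF3 = 295 / 991 = 0.2977
Difference = 29.77 − 19.56 = 10.21 percentage points

10.2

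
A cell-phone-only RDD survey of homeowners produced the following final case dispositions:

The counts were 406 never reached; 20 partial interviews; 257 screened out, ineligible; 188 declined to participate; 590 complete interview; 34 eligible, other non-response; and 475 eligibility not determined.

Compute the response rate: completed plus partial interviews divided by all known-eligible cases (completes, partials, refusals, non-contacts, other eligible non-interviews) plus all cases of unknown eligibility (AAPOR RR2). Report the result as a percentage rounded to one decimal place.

35.6%

Num = 590 + 20 = 610
Denom = 590 + 20 + 188 + 406 + 34 + 475 = 1713
RR2 = 610 / 1713 = 0.3561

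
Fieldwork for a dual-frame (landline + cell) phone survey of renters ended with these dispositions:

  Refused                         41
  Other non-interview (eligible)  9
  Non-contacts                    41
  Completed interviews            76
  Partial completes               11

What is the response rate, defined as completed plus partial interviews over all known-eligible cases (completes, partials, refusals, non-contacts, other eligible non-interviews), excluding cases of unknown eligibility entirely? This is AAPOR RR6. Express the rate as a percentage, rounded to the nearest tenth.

48.9%

Numerator → 76 + 11 = 87
Base → 76 + 11 + 41 + 41 + 9 = 178
RR6 = 87 / 178 = 0.4888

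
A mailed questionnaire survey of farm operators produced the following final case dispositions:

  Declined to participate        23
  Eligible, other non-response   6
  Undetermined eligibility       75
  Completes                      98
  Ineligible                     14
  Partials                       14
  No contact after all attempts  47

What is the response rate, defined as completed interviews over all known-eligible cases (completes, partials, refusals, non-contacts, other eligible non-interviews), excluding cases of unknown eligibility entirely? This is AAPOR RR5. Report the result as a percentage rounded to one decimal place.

Numerator = 98
Denom = 98 + 14 + 23 + 47 + 6 = 188
RR5 = 98 / 188 = 0.5213

52.1%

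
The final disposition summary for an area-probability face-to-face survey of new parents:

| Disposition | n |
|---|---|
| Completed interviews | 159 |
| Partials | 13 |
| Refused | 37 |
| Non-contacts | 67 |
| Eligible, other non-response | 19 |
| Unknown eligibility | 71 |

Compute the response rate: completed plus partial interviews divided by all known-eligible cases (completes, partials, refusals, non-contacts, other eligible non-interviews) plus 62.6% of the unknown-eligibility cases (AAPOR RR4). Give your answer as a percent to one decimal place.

50.7%

Top: 159 + 13 = 172
Eligible (known): 159 + 13 + 37 + 67 + 19 = 295
Eligible share of unknowns: 0.6260 × 71 = 44.45
Denom: 295 + 44.45 = 339.45
RR4 = 172 / 339.45 = 0.5067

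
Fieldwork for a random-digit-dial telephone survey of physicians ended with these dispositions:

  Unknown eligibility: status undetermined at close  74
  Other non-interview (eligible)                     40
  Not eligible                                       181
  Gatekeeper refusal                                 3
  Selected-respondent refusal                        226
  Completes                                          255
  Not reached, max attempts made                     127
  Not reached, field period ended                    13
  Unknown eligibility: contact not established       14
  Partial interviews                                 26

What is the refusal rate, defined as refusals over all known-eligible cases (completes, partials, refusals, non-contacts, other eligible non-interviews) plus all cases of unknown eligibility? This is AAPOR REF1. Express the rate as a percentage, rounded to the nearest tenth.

29.4%

Refusal or break-off = 3 + 226 = 229
Non-contacts = 13 + 127 = 140
Unknown eligibility = 14 + 74 = 88
Top → 229
Denominator → 255 + 26 + 229 + 140 + 40 + 88 = 778
REF1 = 229 / 778 = 0.2943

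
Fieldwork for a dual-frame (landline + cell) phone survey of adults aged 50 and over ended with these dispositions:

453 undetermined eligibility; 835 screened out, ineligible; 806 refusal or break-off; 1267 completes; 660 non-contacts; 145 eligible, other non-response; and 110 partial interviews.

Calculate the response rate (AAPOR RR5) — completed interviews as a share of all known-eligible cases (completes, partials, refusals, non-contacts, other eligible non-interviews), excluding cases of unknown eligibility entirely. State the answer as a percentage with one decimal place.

42.4%

Num: 1267
Base: 1267 + 110 + 806 + 660 + 145 = 2988
RR5 = 1267 / 2988 = 0.4240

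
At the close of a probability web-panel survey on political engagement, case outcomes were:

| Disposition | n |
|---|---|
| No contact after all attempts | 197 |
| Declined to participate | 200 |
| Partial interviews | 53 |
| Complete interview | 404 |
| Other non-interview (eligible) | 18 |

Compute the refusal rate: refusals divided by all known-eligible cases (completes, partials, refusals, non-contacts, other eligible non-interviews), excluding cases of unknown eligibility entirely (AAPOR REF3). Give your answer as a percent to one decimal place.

Num: 200
Base: 404 + 53 + 200 + 197 + 18 = 872
REF3 = 200 / 872 = 0.2294

22.9%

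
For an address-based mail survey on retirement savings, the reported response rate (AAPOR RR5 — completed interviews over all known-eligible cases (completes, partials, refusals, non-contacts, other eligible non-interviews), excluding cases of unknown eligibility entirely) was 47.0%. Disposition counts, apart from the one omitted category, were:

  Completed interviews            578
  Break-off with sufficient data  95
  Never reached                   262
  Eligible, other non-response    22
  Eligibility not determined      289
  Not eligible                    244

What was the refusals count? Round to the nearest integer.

273

RR5 = 578 / D = 0.470
D = 578 / 0.470 = 1229.8
Other denominator terms total 957
refusals = 1229.8 − 957 ≈ 273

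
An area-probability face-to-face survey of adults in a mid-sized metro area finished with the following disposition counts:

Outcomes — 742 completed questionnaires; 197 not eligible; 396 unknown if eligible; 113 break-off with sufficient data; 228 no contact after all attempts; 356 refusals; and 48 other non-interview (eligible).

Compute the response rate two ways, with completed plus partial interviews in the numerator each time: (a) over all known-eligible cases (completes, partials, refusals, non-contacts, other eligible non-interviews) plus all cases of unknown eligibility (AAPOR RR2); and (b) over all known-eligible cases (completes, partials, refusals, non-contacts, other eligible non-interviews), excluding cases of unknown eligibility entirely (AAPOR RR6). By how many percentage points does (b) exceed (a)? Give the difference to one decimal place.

Numerator = 742 + 113 = 855
Denom = 742 + 113 + 356 + 228 + 48 + 396 = 1883
RR2 = 855 / 1883 = 0.4541
Denom = 742 + 113 + 356 + 228 + 48 = 1487
RR6 = 855 / 1487 = 0.5750
Difference = 57.50 − 45.41 = 12.09 percentage points

12.1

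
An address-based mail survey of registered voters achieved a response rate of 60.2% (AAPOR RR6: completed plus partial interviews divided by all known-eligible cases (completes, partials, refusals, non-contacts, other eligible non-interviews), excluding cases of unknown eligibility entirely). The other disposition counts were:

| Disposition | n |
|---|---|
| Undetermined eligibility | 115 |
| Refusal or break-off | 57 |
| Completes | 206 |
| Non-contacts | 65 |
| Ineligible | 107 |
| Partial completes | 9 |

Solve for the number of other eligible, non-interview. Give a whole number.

Top = 206 + 9 = 215
RR6 = 215 / D = 0.602
D = 215 / 0.602 = 357.1
Remaining denominator categories sum to 337
other eligible, non-interview = 357.1 − 337 ≈ 20

20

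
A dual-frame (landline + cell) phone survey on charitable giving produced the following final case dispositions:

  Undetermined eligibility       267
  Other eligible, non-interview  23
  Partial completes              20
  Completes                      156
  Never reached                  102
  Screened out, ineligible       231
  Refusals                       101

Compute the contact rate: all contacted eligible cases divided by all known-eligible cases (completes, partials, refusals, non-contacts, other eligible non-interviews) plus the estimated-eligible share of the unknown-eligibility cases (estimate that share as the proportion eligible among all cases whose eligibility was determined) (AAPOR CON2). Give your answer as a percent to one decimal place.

Numerator → 156 + 20 + 101 + 23 = 300
Eligible (known) → 156 + 20 + 101 + 102 + 23 = 402
e = 402 / (402 + 231) = 402 / 633 = 0.6351
Estimated eligible among unknowns → 0.6351 × 267 = 169.57
Base → 402 + 169.57 = 571.57
CON2 = 300 / 571.57 = 0.5249

52.5%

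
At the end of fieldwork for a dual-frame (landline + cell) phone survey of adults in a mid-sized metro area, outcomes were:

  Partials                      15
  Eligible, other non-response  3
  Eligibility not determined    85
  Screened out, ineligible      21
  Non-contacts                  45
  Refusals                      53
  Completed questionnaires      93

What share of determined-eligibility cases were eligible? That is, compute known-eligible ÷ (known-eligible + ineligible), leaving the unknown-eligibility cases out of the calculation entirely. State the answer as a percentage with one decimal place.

Determined eligible = 93 + 15 + 53 + 45 + 3 = 209
e = 209 / (209 + 21) = 209 / 230 = 0.9087

90.9%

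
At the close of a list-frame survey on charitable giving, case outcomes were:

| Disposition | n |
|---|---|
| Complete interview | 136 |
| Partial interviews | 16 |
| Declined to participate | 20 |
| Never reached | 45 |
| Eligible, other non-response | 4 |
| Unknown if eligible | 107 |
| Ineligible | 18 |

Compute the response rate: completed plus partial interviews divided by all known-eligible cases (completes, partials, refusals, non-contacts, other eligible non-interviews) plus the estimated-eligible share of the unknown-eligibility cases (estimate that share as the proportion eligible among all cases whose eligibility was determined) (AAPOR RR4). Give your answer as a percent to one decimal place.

47.5%

Top: 136 + 16 = 152
Known eligible: 136 + 16 + 20 + 45 + 4 = 221
e = 221 / (221 + 18) = 221 / 239 = 0.9247
Eligible share of unknowns: 0.9247 × 107 = 98.94
Denominator: 221 + 98.94 = 319.94
RR4 = 152 / 319.94 = 0.4751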